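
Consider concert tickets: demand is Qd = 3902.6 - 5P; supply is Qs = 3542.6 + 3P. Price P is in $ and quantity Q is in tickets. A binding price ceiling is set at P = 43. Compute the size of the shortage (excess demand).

Shortage = 16

With P fixed at 43, quantity demanded is 3687.6 and quantity supplied is 3671.6.
Shortage = Qd - Qs = 3687.6 - 3671.6 = 16.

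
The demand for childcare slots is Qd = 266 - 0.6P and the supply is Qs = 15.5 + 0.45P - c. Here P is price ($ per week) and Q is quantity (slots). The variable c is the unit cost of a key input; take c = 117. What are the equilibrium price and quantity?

With c = 117, supply is Qs = -101.5 + 0.45P.
Equating demand and supply, 266 - 0.6P = -101.5 + 0.45P gives 1.05P = 367.5, so P* = 350.
Plugging P* into demand: Q* = 266 - 0.6(350) = 56.

P* = 350, Q* = 56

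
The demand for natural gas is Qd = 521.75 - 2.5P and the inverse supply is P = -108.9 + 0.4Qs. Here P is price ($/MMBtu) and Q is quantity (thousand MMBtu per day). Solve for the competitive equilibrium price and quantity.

In direct form, Qs = 272.25 + 2.5P.
Set Qd = Qs: 521.75 - 2.5P = 272.25 + 2.5P, so 249.5 = 5P and P* = 49.9.
Plugging P* into demand: Q* = 521.75 - 2.5(49.9) = 397.

P* = 49.9, Q* = 397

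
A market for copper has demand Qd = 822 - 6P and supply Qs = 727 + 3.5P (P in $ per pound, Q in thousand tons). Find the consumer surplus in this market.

Consumer surplus = 48387

At equilibrium Qd = Qs, so 822 - 6P = 727 + 3.5P; collecting terms, 95 = 9.5P and P* = 10.
Plugging P* into demand: Q* = 822 - 6(10) = 762.
Demand choke price (Qd = 0): P = 822/6 = 137. Consumer surplus = ½ × (137 - 10) × 762 = 48387.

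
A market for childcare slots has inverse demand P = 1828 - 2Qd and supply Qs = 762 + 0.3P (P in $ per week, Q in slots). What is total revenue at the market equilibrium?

Total revenue = 155610

Rewriting in direct form: Qd = 914 - 0.5P.
The market clears where 914 - 0.5P = 762 + 0.3P. Rearranging, 0.8P = 152, hence P* = 190.
Substitute back: Q* = 914 - 0.5(190) = 819.
Total revenue = P* × Q* = 190 × 819 = 155610.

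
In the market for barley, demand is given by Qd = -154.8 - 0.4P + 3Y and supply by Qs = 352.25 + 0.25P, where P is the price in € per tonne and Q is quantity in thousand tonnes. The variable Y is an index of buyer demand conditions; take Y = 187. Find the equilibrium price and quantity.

With Y = 187, demand is Qd = 406.2 - 0.4P.
Set Qd = Qs: 406.2 - 0.4P = 352.25 + 0.25P, so 53.95 = 0.65P and P* = 83.
Substitute back: Q* = 406.2 - 0.4(83) = 373.

P* = 83, Q* = 373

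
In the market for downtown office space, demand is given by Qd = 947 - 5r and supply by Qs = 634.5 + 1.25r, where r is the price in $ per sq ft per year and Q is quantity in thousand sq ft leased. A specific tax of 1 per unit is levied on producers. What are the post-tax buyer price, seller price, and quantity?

r_b = 50.2, r_s = 49.2, Q = 696

With a tax of 1 on producers, they supply based on the net price r_s = r_b - 1, so Qs = 633.25 + 1.25r_b.
Equate demand and the shifted supply: 947 - 5r_b = 633.25 + 1.25r_b, giving 6.25r_b = 313.75, so r_b = 50.2.
So r_s = 49.2 and the quantity traded is Q = 947 - 5(50.2) = 696.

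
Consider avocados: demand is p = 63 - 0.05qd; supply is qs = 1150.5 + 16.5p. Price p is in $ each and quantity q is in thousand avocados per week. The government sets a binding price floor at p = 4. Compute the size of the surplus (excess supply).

Surplus = 36.5

Inverting to quantity form: qd = 1260 - 20p.
With p fixed at 4, quantity demanded is 1180 and quantity supplied is 1216.5.
Surplus = qs - qd = 1216.5 - 1180 = 36.5.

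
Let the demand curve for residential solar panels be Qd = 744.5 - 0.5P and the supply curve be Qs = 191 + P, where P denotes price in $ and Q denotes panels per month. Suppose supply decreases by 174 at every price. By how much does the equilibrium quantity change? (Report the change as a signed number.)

ΔQ = -58

Equating demand and supply, 744.5 - 0.5P = 191 + P gives 1.5P = 553.5, so P* = 369.
Substitute back: Q* = 744.5 - 0.5(369) = 560.
After the shift, supply is Qs = 17 + P.
The new intersection has 727.5 = 1.5P, i.e. P = 485, Q = 502.
ΔQ = 502 - 560 = -58.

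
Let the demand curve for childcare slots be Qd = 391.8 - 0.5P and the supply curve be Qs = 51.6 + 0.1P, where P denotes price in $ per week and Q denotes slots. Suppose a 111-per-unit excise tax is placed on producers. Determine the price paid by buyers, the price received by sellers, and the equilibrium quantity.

Producers keep P_s = P_b - 111 per unit, so supply in terms of the buyer price is Qs = 40.5 + 0.1P_b.
Market clearing requires 391.8 - 0.5P_b = 40.5 + 0.1P_b; hence 351.3 = 0.6P_b and P_b = 585.5.
Then P_s = 585.5 - 111 = 474.5 and Q = 391.8 - 0.5(585.5) = 99.05.

P_b = 585.5, P_s = 474.5, Q = 99.05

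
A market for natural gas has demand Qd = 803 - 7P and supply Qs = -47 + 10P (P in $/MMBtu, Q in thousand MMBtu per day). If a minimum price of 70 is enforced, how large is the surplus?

With P fixed at 70, quantity demanded is 313 and quantity supplied is 653.
Surplus = Qs - Qd = 653 - 313 = 340.

Surplus = 340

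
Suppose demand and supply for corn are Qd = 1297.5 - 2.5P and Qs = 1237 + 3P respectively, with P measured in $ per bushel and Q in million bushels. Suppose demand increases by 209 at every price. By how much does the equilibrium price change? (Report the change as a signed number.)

ΔP = 38

Equating demand and supply, 1297.5 - 2.5P = 1237 + 3P gives 5.5P = 60.5, so P* = 11.
From the demand curve, Q* = 1297.5 - 2.5(11) = 1270.
After the shift, demand is Qd = 1506.5 - 2.5P.
Re-solving, 5.5P = 269.5 gives P = 49 and Q = 1384.
ΔP = 49 - 11 = 38.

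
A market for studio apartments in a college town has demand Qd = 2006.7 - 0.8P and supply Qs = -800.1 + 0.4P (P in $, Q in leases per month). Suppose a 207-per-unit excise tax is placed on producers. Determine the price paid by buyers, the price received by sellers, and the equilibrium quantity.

With a tax of 207 on producers, they supply based on the net price P_s = P_b - 207, so Qs = -882.9 + 0.4P_b.
Market clearing requires 2006.7 - 0.8P_b = -882.9 + 0.4P_b; hence 2889.6 = 1.2P_b and P_b = 2408.
Then P_s = 2408 - 207 = 2201 and Q = 2006.7 - 0.8(2408) = 80.3.

P_b = 2408, P_s = 2201, Q = 80.3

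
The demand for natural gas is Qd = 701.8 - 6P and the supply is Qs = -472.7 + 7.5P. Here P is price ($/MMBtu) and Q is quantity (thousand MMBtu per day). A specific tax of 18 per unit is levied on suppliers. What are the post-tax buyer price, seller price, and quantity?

With a tax of 18 on suppliers, they supply based on the net price P_s = P_b - 18, so Qs = -607.7 + 7.5P_b.
Market clearing requires 701.8 - 6P_b = -607.7 + 7.5P_b; hence 1309.5 = 13.5P_b and P_b = 97.
Then P_s = 97 - 18 = 79 and Q = 701.8 - 6(97) = 119.8.

P_b = 97, P_s = 79, Q = 119.8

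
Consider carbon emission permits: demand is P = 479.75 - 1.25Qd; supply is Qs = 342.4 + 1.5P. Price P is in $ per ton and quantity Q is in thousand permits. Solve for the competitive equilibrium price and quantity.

Inverting to quantity form: Qd = 383.8 - 0.8P.
Equating demand and supply, 383.8 - 0.8P = 342.4 + 1.5P gives 2.3P = 41.4, so P* = 18.
From the demand curve, Q* = 383.8 - 0.8(18) = 369.4.

P* = 18, Q* = 369.4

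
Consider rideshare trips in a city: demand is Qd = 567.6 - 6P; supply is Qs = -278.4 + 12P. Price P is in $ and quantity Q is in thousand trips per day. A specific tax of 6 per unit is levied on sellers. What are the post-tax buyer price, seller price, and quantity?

Sellers keep P_s = P_b - 6 per unit, so supply in terms of the buyer price is Qs = -350.4 + 12P_b.
Set Qd = Qs: 567.6 - 6P_b = -350.4 + 12P_b, so 918 = 18P_b and P_b = 51.
So P_s = 45 and the quantity traded is Q = 567.6 - 6(51) = 261.6.

P_b = 51, P_s = 45, Q = 261.6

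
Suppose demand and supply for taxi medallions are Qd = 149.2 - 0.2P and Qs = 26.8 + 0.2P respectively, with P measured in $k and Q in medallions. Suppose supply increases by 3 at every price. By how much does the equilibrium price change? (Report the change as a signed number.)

Set Qd = Qs: 149.2 - 0.2P = 26.8 + 0.2P, so 122.4 = 0.4P and P* = 306.
Then Q* = 149.2 - 0.2(306) = 88.
After the shift, supply is Qs = 29.8 + 0.2P.
New equilibrium: 119.4 = 0.4P, so P = 298.5 and Q = 89.5.
ΔP = 298.5 - 306 = -7.5.

ΔP = -7.5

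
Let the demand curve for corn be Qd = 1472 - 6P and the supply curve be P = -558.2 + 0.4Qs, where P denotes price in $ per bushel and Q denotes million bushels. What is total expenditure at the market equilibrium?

Total expenditure = 12762

Solving each curve for Q: Qs = 1395.5 + 2.5P.
Set Qd = Qs: 1472 - 6P = 1395.5 + 2.5P, so 76.5 = 8.5P and P* = 9.
Plugging P* into demand: Q* = 1472 - 6(9) = 1418.
Total expenditure = P* × Q* = 9 × 1418 = 12762.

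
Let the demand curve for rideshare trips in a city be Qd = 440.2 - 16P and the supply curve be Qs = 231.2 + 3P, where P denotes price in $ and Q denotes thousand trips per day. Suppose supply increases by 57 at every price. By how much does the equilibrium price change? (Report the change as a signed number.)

ΔP = -3

At equilibrium Qd = Qs, so 440.2 - 16P = 231.2 + 3P; collecting terms, 209 = 19P and P* = 11.
Plugging P* into demand: Q* = 440.2 - 16(11) = 264.2.
After the shift, supply is Qs = 288.2 + 3P.
New equilibrium: 152 = 19P, so P = 8 and Q = 312.2.
ΔP = 8 - 11 = -3.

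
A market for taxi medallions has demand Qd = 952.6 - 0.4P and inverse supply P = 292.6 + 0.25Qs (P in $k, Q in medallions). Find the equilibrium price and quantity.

P* = 482.5, Q* = 759.6

Rewriting in direct form: Qs = -1170.4 + 4P.
Equating demand and supply, 952.6 - 0.4P = -1170.4 + 4P gives 4.4P = 2123, so P* = 482.5.
Plugging P* into demand: Q* = 952.6 - 0.4(482.5) = 759.6.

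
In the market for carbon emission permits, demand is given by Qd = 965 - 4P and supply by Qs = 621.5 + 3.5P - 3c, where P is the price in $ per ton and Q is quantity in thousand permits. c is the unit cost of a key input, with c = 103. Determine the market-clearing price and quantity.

P* = 87, Q* = 617

With c = 103, supply is Qs = 312.5 + 3.5P.
The market clears where 965 - 4P = 312.5 + 3.5P. Rearranging, 7.5P = 652.5, hence P* = 87.
Plugging P* into demand: Q* = 965 - 4(87) = 617.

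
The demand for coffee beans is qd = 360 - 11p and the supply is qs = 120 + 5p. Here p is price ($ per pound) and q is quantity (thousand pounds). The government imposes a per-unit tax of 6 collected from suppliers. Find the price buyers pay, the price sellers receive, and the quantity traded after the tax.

The tax drives a wedge p_b - p_s = 6. Substituting p_s = p_b - 6 into supply: qs = 90 + 5p_b.
Equate demand and the shifted supply: 360 - 11p_b = 90 + 5p_b, giving 16p_b = 270, so p_b = 16.875.
Then p_s = 16.875 - 6 = 10.875 and q = 360 - 11(16.875) = 174.375.

p_b = 16.875, p_s = 10.875, q = 174.375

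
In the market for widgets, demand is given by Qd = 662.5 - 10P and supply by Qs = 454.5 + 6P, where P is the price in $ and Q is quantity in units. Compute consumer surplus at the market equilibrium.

At equilibrium Qd = Qs, so 662.5 - 10P = 454.5 + 6P; collecting terms, 208 = 16P and P* = 13.
Plugging P* into demand: Q* = 662.5 - 10(13) = 532.5.
Demand choke price (Qd = 0): P = 662.5/10 = 66.25. Consumer surplus = ½ × (66.25 - 13) × 532.5 = 14177.8125.

Consumer surplus = 14177.8125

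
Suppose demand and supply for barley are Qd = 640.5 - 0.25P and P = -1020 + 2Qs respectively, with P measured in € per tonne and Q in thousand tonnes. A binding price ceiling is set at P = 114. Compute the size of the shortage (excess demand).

In direct form, Qs = 510 + 0.5P.
With P fixed at 114, quantity demanded is 612 and quantity supplied is 567.
Shortage = Qd - Qs = 612 - 567 = 45.

Shortage = 45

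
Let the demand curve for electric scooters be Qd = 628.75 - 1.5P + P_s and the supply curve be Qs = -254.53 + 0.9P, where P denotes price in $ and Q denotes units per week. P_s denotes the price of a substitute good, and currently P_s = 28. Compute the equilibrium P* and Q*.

P* = 379.7, Q* = 87.2

With P_s = 28, demand is Qd = 656.75 - 1.5P.
Set Qd = Qs: 656.75 - 1.5P = -254.53 + 0.9P, so 911.28 = 2.4P and P* = 379.7.
Substitute back: Q* = 656.75 - 1.5(379.7) = 87.2.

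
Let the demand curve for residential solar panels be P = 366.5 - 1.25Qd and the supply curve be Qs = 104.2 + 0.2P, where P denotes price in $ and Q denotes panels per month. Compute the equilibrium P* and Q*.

P* = 189, Q* = 142

Rewriting in direct form: Qd = 293.2 - 0.8P.
At equilibrium Qd = Qs, so 293.2 - 0.8P = 104.2 + 0.2P; collecting terms, 189 = P and P* = 189.
Plugging P* into demand: Q* = 293.2 - 0.8(189) = 142.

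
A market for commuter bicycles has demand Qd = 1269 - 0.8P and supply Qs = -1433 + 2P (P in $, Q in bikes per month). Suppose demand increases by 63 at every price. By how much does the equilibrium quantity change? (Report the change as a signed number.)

Equating demand and supply, 1269 - 0.8P = -1433 + 2P gives 2.8P = 2702, so P* = 965.
Then Q* = 1269 - 0.8(965) = 497.
After the shift, demand is Qd = 1332 - 0.8P.
The new intersection has 2765 = 2.8P, i.e. P = 987.5, Q = 542.
ΔQ = 542 - 497 = 45.

ΔQ = 45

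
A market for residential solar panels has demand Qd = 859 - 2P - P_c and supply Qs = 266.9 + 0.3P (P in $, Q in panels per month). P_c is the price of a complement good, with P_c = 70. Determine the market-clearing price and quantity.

P* = 227, Q* = 335

With P_c = 70, demand is Qd = 789 - 2P.
At equilibrium Qd = Qs, so 789 - 2P = 266.9 + 0.3P; collecting terms, 522.1 = 2.3P and P* = 227.
Then Q* = 789 - 2(227) = 335.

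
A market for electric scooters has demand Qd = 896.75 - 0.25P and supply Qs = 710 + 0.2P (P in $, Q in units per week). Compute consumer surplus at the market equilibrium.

Equating demand and supply, 896.75 - 0.25P = 710 + 0.2P gives 0.45P = 186.75, so P* = 415.
Plugging P* into demand: Q* = 896.75 - 0.25(415) = 793.
Demand choke price (Qd = 0): P = 896.75/0.25 = 3587. Consumer surplus = ½ × (3587 - 415) × 793 = 1257698.

Consumer surplus = 1257698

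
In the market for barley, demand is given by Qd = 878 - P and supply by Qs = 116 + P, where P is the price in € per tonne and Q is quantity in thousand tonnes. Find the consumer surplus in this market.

Equating demand and supply, 878 - P = 116 + P gives 2P = 762, so P* = 381.
Then Q* = 878 - 381 = 497.
Demand choke price (Qd = 0): P = 878. Consumer surplus = ½ × (878 - 381) × 497 = 123504.5.

Consumer surplus = 123504.5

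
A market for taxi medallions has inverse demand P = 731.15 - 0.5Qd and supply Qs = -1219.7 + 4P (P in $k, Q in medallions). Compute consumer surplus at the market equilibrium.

In direct form, Qd = 1462.3 - 2P.
The market clears where 1462.3 - 2P = -1219.7 + 4P. Rearranging, 6P = 2682, hence P* = 447.
Then Q* = 1462.3 - 2(447) = 568.3.
Demand choke price (Qd = 0): P = 1462.3/2 = 731.15. Consumer surplus = ½ × (731.15 - 447) × 568.3 = 80741.2225.

Consumer surplus = 80741.2225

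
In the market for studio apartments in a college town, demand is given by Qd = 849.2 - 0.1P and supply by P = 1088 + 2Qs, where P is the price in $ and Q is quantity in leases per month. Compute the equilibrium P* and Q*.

P* = 2322, Q* = 617

Inverting to quantity form: Qs = -544 + 0.5P.
The market clears where 849.2 - 0.1P = -544 + 0.5P. Rearranging, 0.6P = 1393.2, hence P* = 2322.
Plugging P* into demand: Q* = 849.2 - 0.1(2322) = 617.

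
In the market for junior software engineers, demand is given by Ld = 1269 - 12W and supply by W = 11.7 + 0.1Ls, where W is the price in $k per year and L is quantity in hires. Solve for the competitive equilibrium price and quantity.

W* = 63, L* = 513

Inverting to quantity form: Ls = -117 + 10W.
At equilibrium Ld = Ls, so 1269 - 12W = -117 + 10W; collecting terms, 1386 = 22W and W* = 63.
Then L* = 1269 - 12(63) = 513.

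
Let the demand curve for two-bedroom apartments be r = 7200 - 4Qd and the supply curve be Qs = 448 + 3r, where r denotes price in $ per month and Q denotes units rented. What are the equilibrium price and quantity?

r* = 416, Q* = 1696

Inverting to quantity form: Qd = 1800 - 0.25r.
Equating demand and supply, 1800 - 0.25r = 448 + 3r gives 3.25r = 1352, so r* = 416.
Plugging r* into demand: Q* = 1800 - 0.25(416) = 1696.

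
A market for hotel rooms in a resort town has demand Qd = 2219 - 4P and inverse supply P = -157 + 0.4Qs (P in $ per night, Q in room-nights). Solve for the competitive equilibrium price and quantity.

P* = 281, Q* = 1095

Rewriting in direct form: Qs = 392.5 + 2.5P.
The market clears where 2219 - 4P = 392.5 + 2.5P. Rearranging, 6.5P = 1826.5, hence P* = 281.
Plugging P* into demand: Q* = 2219 - 4(281) = 1095.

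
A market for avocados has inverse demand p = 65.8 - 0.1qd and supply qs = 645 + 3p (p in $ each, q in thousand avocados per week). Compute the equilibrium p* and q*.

p* = 1, q* = 648

In direct form, qd = 658 - 10p.
Set qd = qs: 658 - 10p = 645 + 3p, so 13 = 13p and p* = 1.
Substitute back: q* = 658 - 10(1) = 648.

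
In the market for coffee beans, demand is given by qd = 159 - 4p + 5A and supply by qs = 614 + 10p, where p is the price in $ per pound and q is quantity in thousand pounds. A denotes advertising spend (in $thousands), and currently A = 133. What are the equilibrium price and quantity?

With A = 133, demand is qd = 824 - 4p.
Set qd = qs: 824 - 4p = 614 + 10p, so 210 = 14p and p* = 15.
Plugging p* into demand: q* = 824 - 4(15) = 764.

p* = 15, q* = 764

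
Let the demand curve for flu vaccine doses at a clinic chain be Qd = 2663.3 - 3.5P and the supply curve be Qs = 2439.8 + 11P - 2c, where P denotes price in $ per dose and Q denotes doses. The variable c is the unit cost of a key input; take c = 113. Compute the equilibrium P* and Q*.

P* = 31, Q* = 2554.8

With c = 113, supply is Qs = 2213.8 + 11P.
Equating demand and supply, 2663.3 - 3.5P = 2213.8 + 11P gives 14.5P = 449.5, so P* = 31.
Plugging P* into demand: Q* = 2663.3 - 3.5(31) = 2554.8.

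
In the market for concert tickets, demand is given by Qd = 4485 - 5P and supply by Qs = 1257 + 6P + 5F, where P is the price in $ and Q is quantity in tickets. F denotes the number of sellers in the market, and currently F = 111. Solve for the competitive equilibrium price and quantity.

P* = 243, Q* = 3270

With F = 111, supply is Qs = 1812 + 6P.
Equating demand and supply, 4485 - 5P = 1812 + 6P gives 11P = 2673, so P* = 243.
Plugging P* into demand: Q* = 4485 - 5(243) = 3270.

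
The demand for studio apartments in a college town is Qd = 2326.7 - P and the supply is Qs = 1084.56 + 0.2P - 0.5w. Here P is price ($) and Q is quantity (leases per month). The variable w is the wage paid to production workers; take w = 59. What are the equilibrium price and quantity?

With w = 59, supply is Qs = 1055.06 + 0.2P.
Equating demand and supply, 2326.7 - P = 1055.06 + 0.2P gives 1.2P = 1271.64, so P* = 1059.7.
From the demand curve, Q* = 2326.7 - 1059.7 = 1267.

P* = 1059.7, Q* = 1267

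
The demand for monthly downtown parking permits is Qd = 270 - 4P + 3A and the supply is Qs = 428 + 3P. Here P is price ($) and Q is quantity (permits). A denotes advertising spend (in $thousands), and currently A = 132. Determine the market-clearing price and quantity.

P* = 34, Q* = 530

With A = 132, demand is Qd = 666 - 4P.
Set Qd = Qs: 666 - 4P = 428 + 3P, so 238 = 7P and P* = 34.
Then Q* = 666 - 4(34) = 530.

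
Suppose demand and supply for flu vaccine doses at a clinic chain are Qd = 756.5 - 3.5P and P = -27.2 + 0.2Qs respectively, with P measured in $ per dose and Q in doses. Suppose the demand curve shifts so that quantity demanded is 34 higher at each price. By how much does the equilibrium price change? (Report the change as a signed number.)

ΔP = 4

In direct form, Qs = 136 + 5P.
Set Qd = Qs: 756.5 - 3.5P = 136 + 5P, so 620.5 = 8.5P and P* = 73.
Plugging P* into demand: Q* = 756.5 - 3.5(73) = 501.
After the shift, demand is Qd = 790.5 - 3.5P.
The new intersection has 654.5 = 8.5P, i.e. P = 77, Q = 521.
ΔP = 77 - 73 = 4.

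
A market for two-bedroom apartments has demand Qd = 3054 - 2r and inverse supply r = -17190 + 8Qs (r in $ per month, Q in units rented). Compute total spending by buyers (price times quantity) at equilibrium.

Solving each curve for Q: Qs = 2148.75 + 0.125r.
At equilibrium Qd = Qs, so 3054 - 2r = 2148.75 + 0.125r; collecting terms, 905.25 = 2.125r and r* = 426.
From the demand curve, Q* = 3054 - 2(426) = 2202.
Total spending by buyers = r* × Q* = 426 × 2202 = 938052.

Total spending by buyers = 938052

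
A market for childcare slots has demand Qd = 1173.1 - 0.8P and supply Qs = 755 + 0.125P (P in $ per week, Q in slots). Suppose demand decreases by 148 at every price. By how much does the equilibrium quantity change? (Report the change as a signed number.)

The market clears where 1173.1 - 0.8P = 755 + 0.125P. Rearranging, 0.925P = 418.1, hence P* = 452.
Plugging P* into demand: Q* = 1173.1 - 0.8(452) = 811.5.
After the shift, demand is Qd = 1025.1 - 0.8P.
New equilibrium: 270.1 = 0.925P, so P = 292 and Q = 791.5.
ΔQ = 791.5 - 811.5 = -20.

ΔQ = -20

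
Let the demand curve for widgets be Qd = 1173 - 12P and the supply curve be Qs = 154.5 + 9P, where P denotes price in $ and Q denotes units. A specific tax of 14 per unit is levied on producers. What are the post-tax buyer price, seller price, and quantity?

With a tax of 14 on producers, they supply based on the net price P_s = P_b - 14, so Qs = 28.5 + 9P_b.
Equate demand and the shifted supply: 1173 - 12P_b = 28.5 + 9P_b, giving 21P_b = 1144.5, so P_b = 54.5.
So P_s = 40.5 and the quantity traded is Q = 1173 - 12(54.5) = 519.

P_b = 54.5, P_s = 40.5, Q = 519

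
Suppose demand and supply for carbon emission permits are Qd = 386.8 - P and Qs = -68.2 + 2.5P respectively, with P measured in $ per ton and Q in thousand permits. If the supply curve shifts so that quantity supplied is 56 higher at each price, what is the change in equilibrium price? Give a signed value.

ΔP = -16

At equilibrium Qd = Qs, so 386.8 - P = -68.2 + 2.5P; collecting terms, 455 = 3.5P and P* = 130.
Plugging P* into demand: Q* = 386.8 - 130 = 256.8.
After the shift, supply is Qs = -12.2 + 2.5P.
The new intersection has 399 = 3.5P, i.e. P = 114, Q = 272.8.
ΔP = 114 - 130 = -16.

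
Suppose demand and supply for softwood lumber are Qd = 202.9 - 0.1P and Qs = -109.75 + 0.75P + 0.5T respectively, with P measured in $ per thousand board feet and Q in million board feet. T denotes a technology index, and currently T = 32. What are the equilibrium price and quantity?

P* = 349, Q* = 168

With T = 32, supply is Qs = -93.75 + 0.75P.
Equating demand and supply, 202.9 - 0.1P = -93.75 + 0.75P gives 0.85P = 296.65, so P* = 349.
Then Q* = 202.9 - 0.1(349) = 168.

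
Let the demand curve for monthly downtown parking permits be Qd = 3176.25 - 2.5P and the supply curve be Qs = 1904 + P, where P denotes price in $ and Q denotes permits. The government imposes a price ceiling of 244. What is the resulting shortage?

Shortage = 418.25

With P fixed at 244, quantity demanded is 2566.25 and quantity supplied is 2148.
Shortage = Qd - Qs = 2566.25 - 2148 = 418.25.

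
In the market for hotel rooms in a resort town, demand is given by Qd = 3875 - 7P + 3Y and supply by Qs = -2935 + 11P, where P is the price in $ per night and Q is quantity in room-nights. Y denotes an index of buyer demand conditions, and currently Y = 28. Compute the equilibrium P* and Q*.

With Y = 28, demand is Qd = 3959 - 7P.
At equilibrium Qd = Qs, so 3959 - 7P = -2935 + 11P; collecting terms, 6894 = 18P and P* = 383.
From the demand curve, Q* = 3959 - 7(383) = 1278.

P* = 383, Q* = 1278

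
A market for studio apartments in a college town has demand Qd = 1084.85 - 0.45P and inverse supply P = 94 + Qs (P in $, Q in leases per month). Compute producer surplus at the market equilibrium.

Inverting to quantity form: Qs = -94 + P.
Set Qd = Qs: 1084.85 - 0.45P = -94 + P, so 1178.85 = 1.45P and P* = 813.
Plugging P* into demand: Q* = 1084.85 - 0.45(813) = 719.
Supply choke price (Qs = 0): P = 94. Producer surplus = ½ × (813 - 94) × 719 = 258480.5.

Producer surplus = 258480.5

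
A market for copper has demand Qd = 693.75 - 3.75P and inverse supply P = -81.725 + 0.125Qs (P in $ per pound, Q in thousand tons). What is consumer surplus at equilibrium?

In direct form, Qs = 653.8 + 8P.
Set Qd = Qs: 693.75 - 3.75P = 653.8 + 8P, so 39.95 = 11.75P and P* = 3.4.
Plugging P* into demand: Q* = 693.75 - 3.75(3.4) = 681.
Demand choke price (Qd = 0): P = 693.75/3.75 = 185. Consumer surplus = ½ × (185 - 3.4) × 681 = 61834.8.

Consumer surplus = 61834.8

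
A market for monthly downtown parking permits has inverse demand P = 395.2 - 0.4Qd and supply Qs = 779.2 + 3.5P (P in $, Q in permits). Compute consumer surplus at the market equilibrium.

Rewriting in direct form: Qd = 988 - 2.5P.
At equilibrium Qd = Qs, so 988 - 2.5P = 779.2 + 3.5P; collecting terms, 208.8 = 6P and P* = 34.8.
Plugging P* into demand: Q* = 988 - 2.5(34.8) = 901.
Demand choke price (Qd = 0): P = 988/2.5 = 395.2. Consumer surplus = ½ × (395.2 - 34.8) × 901 = 162360.2.

Consumer surplus = 162360.2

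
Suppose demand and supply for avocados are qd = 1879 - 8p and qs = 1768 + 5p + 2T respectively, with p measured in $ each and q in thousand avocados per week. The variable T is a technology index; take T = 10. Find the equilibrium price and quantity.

p* = 7, q* = 1823

With T = 10, supply is qs = 1788 + 5p.
At equilibrium qd = qs, so 1879 - 8p = 1788 + 5p; collecting terms, 91 = 13p and p* = 7.
Plugging p* into demand: q* = 1879 - 8(7) = 1823.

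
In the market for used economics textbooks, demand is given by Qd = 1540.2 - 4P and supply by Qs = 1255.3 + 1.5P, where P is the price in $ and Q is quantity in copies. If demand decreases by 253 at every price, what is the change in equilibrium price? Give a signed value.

ΔP = -46

Equating demand and supply, 1540.2 - 4P = 1255.3 + 1.5P gives 5.5P = 284.9, so P* = 51.8.
From the demand curve, Q* = 1540.2 - 4(51.8) = 1333.
After the shift, demand is Qd = 1287.2 - 4P.
The new intersection has 31.9 = 5.5P, i.e. P = 5.8, Q = 1264.
ΔP = 5.8 - 51.8 = -46.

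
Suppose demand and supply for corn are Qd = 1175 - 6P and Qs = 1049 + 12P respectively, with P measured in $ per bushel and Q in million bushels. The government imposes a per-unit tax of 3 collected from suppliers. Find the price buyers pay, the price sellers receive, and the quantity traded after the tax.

With a tax of 3 on suppliers, they supply based on the net price P_s = P_b - 3, so Qs = 1013 + 12P_b.
Market clearing requires 1175 - 6P_b = 1013 + 12P_b; hence 162 = 18P_b and P_b = 9.
So P_s = 6 and the quantity traded is Q = 1175 - 6(9) = 1121.

P_b = 9, P_s = 6, Q = 1121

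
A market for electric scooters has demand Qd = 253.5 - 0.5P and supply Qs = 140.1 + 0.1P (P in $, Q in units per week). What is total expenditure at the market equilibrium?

Total expenditure = 30051

Set Qd = Qs: 253.5 - 0.5P = 140.1 + 0.1P, so 113.4 = 0.6P and P* = 189.
Substitute back: Q* = 253.5 - 0.5(189) = 159.
Total expenditure = P* × Q* = 189 × 159 = 30051.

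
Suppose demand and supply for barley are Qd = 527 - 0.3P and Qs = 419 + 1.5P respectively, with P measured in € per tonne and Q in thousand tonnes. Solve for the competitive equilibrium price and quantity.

Equating demand and supply, 527 - 0.3P = 419 + 1.5P gives 1.8P = 108, so P* = 60.
Substitute back: Q* = 527 - 0.3(60) = 509.

P* = 60, Q* = 509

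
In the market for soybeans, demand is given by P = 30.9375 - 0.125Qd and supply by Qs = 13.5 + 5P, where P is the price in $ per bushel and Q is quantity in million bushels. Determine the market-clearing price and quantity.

Inverting to quantity form: Qd = 247.5 - 8P.
Equating demand and supply, 247.5 - 8P = 13.5 + 5P gives 13P = 234, so P* = 18.
Substitute back: Q* = 247.5 - 8(18) = 103.5.

P* = 18, Q* = 103.5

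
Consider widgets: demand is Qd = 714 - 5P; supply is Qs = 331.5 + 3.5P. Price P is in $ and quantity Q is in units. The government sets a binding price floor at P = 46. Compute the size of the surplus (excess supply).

Surplus = 8.5

Evaluating both curves at the floor price 46 gives Qd = 484, Qs = 492.5.
Surplus = Qs - Qd = 492.5 - 484 = 8.5.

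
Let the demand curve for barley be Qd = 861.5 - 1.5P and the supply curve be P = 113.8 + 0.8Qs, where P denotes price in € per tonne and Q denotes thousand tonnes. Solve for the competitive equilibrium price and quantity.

P* = 365, Q* = 314

Rewriting in direct form: Qs = -142.25 + 1.25P.
Set Qd = Qs: 861.5 - 1.5P = -142.25 + 1.25P, so 1003.75 = 2.75P and P* = 365.
Plugging P* into demand: Q* = 861.5 - 1.5(365) = 314.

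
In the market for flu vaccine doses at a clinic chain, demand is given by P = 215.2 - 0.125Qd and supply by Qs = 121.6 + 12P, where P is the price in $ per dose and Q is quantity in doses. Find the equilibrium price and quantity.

Rewriting in direct form: Qd = 1721.6 - 8P.
Set Qd = Qs: 1721.6 - 8P = 121.6 + 12P, so 1600 = 20P and P* = 80.
Then Q* = 1721.6 - 8(80) = 1081.6.

P* = 80, Q* = 1081.6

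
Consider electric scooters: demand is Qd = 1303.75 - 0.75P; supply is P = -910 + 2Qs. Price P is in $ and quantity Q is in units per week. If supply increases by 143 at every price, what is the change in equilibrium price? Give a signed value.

Rewriting in direct form: Qs = 455 + 0.5P.
Equating demand and supply, 1303.75 - 0.75P = 455 + 0.5P gives 1.25P = 848.75, so P* = 679.
Plugging P* into demand: Q* = 1303.75 - 0.75(679) = 794.5.
After the shift, supply is Qs = 598 + 0.5P.
New equilibrium: 705.75 = 1.25P, so P = 564.6 and Q = 880.3.
ΔP = 564.6 - 679 = -114.4.

ΔP = -114.4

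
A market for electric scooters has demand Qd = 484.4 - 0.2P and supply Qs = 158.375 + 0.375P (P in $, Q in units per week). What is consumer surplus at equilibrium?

Equating demand and supply, 484.4 - 0.2P = 158.375 + 0.375P gives 0.575P = 326.025, so P* = 567.
Substitute back: Q* = 484.4 - 0.2(567) = 371.
Demand choke price (Qd = 0): P = 484.4/0.2 = 2422. Consumer surplus = ½ × (2422 - 567) × 371 = 344102.5.

Consumer surplus = 344102.5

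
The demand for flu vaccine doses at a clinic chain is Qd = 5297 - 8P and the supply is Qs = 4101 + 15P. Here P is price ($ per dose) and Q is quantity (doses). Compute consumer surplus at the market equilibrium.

Consumer surplus = 1489010.0625

Equating demand and supply, 5297 - 8P = 4101 + 15P gives 23P = 1196, so P* = 52.
Substitute back: Q* = 5297 - 8(52) = 4881.
Demand choke price (Qd = 0): P = 5297/8 = 662.125. Consumer surplus = ½ × (662.125 - 52) × 4881 = 1489010.0625.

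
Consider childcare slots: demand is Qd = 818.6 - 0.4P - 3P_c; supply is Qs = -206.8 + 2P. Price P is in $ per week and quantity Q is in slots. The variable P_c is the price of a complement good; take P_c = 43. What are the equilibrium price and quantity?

P* = 373.5, Q* = 540.2

With P_c = 43, demand is Qd = 689.6 - 0.4P.
The market clears where 689.6 - 0.4P = -206.8 + 2P. Rearranging, 2.4P = 896.4, hence P* = 373.5.
Substitute back: Q* = 689.6 - 0.4(373.5) = 540.2.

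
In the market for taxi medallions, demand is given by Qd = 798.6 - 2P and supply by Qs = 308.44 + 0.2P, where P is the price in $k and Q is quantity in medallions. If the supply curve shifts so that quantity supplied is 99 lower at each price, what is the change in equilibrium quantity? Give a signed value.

Set Qd = Qs: 798.6 - 2P = 308.44 + 0.2P, so 490.16 = 2.2P and P* = 222.8.
Substitute back: Q* = 798.6 - 2(222.8) = 353.
After the shift, supply is Qs = 209.44 + 0.2P.
New equilibrium: 589.16 = 2.2P, so P = 267.8 and Q = 263.
ΔQ = 263 - 353 = -90.

ΔQ = -90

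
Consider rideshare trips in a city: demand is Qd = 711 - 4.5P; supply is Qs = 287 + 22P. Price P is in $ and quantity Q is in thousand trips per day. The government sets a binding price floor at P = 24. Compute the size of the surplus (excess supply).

Evaluating both curves at the floor price 24 gives Qd = 603, Qs = 815.
Surplus = Qs - Qd = 815 - 603 = 212.

Surplus = 212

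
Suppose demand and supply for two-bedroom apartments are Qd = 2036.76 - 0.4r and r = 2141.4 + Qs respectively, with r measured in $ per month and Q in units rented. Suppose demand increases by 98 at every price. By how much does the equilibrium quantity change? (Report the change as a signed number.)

ΔQ = 70

In direct form, Qs = -2141.4 + r.
At equilibrium Qd = Qs, so 2036.76 - 0.4r = -2141.4 + r; collecting terms, 4178.16 = 1.4r and r* = 2984.4.
Plugging r* into demand: Q* = 2036.76 - 0.4(2984.4) = 843.
After the shift, demand is Qd = 2134.76 - 0.4r.
Re-solving, 1.4r = 4276.16 gives r = 3054.4 and Q = 913.
ΔQ = 913 - 843 = 70.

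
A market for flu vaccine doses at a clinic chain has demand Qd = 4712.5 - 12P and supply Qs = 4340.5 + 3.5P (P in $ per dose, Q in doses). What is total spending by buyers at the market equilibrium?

Equating demand and supply, 4712.5 - 12P = 4340.5 + 3.5P gives 15.5P = 372, so P* = 24.
Plugging P* into demand: Q* = 4712.5 - 12(24) = 4424.5.
Total spending by buyers = P* × Q* = 24 × 4424.5 = 106188.

Total spending by buyers = 106188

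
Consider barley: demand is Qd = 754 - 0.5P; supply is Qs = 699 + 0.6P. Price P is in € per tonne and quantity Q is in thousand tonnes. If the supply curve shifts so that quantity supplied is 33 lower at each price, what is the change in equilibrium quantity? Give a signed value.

ΔQ = -15

Set Qd = Qs: 754 - 0.5P = 699 + 0.6P, so 55 = 1.1P and P* = 50.
Substitute back: Q* = 754 - 0.5(50) = 729.
After the shift, supply is Qs = 666 + 0.6P.
The new intersection has 88 = 1.1P, i.e. P = 80, Q = 714.
ΔQ = 714 - 729 = -15.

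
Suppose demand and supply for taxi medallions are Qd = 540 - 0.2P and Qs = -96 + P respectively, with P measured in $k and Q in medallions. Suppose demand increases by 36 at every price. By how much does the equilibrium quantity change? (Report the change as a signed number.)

ΔQ = 30

At equilibrium Qd = Qs, so 540 - 0.2P = -96 + P; collecting terms, 636 = 1.2P and P* = 530.
Plugging P* into demand: Q* = 540 - 0.2(530) = 434.
After the shift, demand is Qd = 576 - 0.2P.
Re-solving, 1.2P = 672 gives P = 560 and Q = 464.
ΔQ = 464 - 434 = 30.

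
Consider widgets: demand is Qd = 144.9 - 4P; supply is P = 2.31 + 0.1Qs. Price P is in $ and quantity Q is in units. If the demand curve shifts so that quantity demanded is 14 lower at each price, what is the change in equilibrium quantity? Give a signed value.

ΔQ = -10

Inverting to quantity form: Qs = -23.1 + 10P.
Set Qd = Qs: 144.9 - 4P = -23.1 + 10P, so 168 = 14P and P* = 12.
Substitute back: Q* = 144.9 - 4(12) = 96.9.
After the shift, demand is Qd = 130.9 - 4P.
New equilibrium: 154 = 14P, so P = 11 and Q = 86.9.
ΔQ = 86.9 - 96.9 = -10.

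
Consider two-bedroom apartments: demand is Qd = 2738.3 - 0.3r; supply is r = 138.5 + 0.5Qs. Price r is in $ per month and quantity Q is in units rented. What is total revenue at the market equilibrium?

Inverting to quantity form: Qs = -277 + 2r.
At equilibrium Qd = Qs, so 2738.3 - 0.3r = -277 + 2r; collecting terms, 3015.3 = 2.3r and r* = 1311.
From the demand curve, Q* = 2738.3 - 0.3(1311) = 2345.
Total revenue = r* × Q* = 1311 × 2345 = 3074295.

Total revenue = 3074295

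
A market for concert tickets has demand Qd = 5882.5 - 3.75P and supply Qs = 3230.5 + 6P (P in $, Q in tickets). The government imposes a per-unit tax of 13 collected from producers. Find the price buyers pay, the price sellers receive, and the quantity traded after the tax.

P_b = 280, P_s = 267, Q = 4832.5

Producers keep P_s = P_b - 13 per unit, so supply in terms of the buyer price is Qs = 3152.5 + 6P_b.
Market clearing requires 5882.5 - 3.75P_b = 3152.5 + 6P_b; hence 2730 = 9.75P_b and P_b = 280.
So P_s = 267 and the quantity traded is Q = 5882.5 - 3.75(280) = 4832.5.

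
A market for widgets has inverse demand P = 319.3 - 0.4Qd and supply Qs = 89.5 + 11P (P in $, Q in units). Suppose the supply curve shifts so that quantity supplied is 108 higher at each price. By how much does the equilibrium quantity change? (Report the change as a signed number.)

ΔQ = 20

Solving each curve for Q: Qd = 798.25 - 2.5P.
The market clears where 798.25 - 2.5P = 89.5 + 11P. Rearranging, 13.5P = 708.75, hence P* = 52.5.
Plugging P* into demand: Q* = 798.25 - 2.5(52.5) = 667.
After the shift, supply is Qs = 197.5 + 11P.
Re-solving, 13.5P = 600.75 gives P = 44.5 and Q = 687.
ΔQ = 687 - 667 = 20.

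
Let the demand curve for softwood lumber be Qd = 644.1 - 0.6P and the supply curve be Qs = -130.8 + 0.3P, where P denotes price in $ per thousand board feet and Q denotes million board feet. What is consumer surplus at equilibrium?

The market clears where 644.1 - 0.6P = -130.8 + 0.3P. Rearranging, 0.9P = 774.9, hence P* = 861.
From the demand curve, Q* = 644.1 - 0.6(861) = 127.5.
Demand choke price (Qd = 0): P = 644.1/0.6 = 1073.5. Consumer surplus = ½ × (1073.5 - 861) × 127.5 = 13546.875.

Consumer surplus = 13546.875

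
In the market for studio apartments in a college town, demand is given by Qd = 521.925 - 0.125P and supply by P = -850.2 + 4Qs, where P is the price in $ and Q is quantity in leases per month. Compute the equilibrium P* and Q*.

Solving each curve for Q: Qs = 212.55 + 0.25P.
Set Qd = Qs: 521.925 - 0.125P = 212.55 + 0.25P, so 309.375 = 0.375P and P* = 825.
Then Q* = 521.925 - 0.125(825) = 418.8.

P* = 825, Q* = 418.8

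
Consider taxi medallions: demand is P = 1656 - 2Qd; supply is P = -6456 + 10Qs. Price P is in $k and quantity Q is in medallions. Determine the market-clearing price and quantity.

Rewriting in direct form: Qd = 828 - 0.5P and Qs = 645.6 + 0.1P.
Equating demand and supply, 828 - 0.5P = 645.6 + 0.1P gives 0.6P = 182.4, so P* = 304.
Substitute back: Q* = 828 - 0.5(304) = 676.

P* = 304, Q* = 676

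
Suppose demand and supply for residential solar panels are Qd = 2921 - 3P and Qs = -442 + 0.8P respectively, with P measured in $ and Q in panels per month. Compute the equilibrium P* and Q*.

The market clears where 2921 - 3P = -442 + 0.8P. Rearranging, 3.8P = 3363, hence P* = 885.
Substitute back: Q* = 2921 - 3(885) = 266.

P* = 885, Q* = 266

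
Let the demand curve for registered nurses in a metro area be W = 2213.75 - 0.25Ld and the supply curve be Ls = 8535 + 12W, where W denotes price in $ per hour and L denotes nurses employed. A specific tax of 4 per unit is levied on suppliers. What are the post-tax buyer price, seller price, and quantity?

Rewriting in direct form: Ld = 8855 - 4W.
The tax drives a wedge W_b - W_s = 4. Substituting W_s = W_b - 4 into supply: Ls = 8487 + 12W_b.
Equate demand and the shifted supply: 8855 - 4W_b = 8487 + 12W_b, giving 16W_b = 368, so W_b = 23.
So W_s = 19 and the quantity traded is L = 8855 - 4(23) = 8763.

W_b = 23, W_s = 19, L = 8763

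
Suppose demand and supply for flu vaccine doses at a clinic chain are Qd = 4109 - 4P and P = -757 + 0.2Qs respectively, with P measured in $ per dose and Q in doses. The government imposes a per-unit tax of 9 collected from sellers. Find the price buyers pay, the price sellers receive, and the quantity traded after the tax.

P_b = 41, P_s = 32, Q = 3945

Inverting to quantity form: Qs = 3785 + 5P.
Sellers keep P_s = P_b - 9 per unit, so supply in terms of the buyer price is Qs = 3740 + 5P_b.
Set Qd = Qs: 4109 - 4P_b = 3740 + 5P_b, so 369 = 9P_b and P_b = 41.
So P_s = 32 and the quantity traded is Q = 4109 - 4(41) = 3945.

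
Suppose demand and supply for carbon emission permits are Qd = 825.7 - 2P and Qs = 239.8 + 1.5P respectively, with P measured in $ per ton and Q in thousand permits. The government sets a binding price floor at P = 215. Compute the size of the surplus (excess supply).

At P = 215: Qd = 395.7 and Qs = 562.3.
Surplus = Qs - Qd = 562.3 - 395.7 = 166.6.

Surplus = 166.6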